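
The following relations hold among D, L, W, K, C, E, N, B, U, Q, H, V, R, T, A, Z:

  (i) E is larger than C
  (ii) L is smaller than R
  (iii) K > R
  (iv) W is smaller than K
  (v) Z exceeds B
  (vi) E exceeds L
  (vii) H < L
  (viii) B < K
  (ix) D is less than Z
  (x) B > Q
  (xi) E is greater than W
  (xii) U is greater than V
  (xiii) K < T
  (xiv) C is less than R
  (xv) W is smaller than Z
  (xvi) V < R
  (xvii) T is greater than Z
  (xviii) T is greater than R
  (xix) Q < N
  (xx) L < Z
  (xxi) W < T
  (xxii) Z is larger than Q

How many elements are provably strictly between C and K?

The relations place C below K. An element lies strictly between them when it is forced above C and also forced below K.
Above C: {E, R, T}. Below K: {H, Q, W, V, B, L, R}.
Intersection: {R} — 1.

1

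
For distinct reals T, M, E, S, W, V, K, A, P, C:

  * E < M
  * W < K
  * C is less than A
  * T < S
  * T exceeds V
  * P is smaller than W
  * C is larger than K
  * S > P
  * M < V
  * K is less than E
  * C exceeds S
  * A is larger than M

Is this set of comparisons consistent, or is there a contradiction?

consistent

The single ordering P < W < K < E < M < V < T < S < C < A satisfies every listed relation, so no contradiction arises.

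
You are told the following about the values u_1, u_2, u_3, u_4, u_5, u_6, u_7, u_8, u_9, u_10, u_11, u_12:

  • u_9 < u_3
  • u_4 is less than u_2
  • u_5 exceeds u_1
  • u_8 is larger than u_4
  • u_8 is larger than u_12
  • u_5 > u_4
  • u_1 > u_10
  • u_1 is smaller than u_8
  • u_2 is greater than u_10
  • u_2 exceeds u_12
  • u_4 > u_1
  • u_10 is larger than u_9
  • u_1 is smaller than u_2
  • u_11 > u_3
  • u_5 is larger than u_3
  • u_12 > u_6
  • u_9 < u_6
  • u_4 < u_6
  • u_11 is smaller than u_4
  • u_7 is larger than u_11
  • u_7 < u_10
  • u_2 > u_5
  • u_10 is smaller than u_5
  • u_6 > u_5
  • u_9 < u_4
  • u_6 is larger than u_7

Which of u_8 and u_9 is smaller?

u_9

The relevant relations are u_9 < u_3; u_3 < u_11; u_11 < u_7; u_7 < u_10; u_10 < u_1; u_1 < u_4; u_4 < u_5; u_5 < u_6; u_6 < u_12; u_12 < u_8.
Together: u_9 < u_3 < u_11 < u_7 < u_10 < u_1 < u_4 < u_5 < u_6 < u_12 < u_8.
So u_9 < u_8; u_9 is the smaller of the two.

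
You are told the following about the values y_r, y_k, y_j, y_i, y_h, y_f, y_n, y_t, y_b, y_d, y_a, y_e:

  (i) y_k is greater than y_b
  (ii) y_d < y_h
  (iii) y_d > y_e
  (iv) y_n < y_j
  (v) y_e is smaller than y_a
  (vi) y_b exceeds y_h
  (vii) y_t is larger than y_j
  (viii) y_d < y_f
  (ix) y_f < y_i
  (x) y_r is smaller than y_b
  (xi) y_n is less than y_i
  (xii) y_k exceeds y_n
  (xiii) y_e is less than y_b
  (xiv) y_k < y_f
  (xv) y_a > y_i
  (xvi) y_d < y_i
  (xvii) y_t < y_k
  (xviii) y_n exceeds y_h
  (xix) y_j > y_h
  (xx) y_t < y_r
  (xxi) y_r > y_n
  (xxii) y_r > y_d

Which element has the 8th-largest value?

y_j

Chaining the given pairs: y_e < y_d < y_h < y_n < y_j < y_t < y_r < y_b < y_k < y_f < y_i < y_a.
Counting 8 from the largest end gives y_j.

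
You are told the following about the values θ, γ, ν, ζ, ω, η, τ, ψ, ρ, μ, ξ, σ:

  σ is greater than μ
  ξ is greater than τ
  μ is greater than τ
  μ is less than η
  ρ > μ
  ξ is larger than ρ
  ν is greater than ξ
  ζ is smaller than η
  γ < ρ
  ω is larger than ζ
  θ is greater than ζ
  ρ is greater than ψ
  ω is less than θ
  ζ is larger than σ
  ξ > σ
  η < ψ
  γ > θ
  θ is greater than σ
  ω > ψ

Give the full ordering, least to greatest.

Each adjacent pair is fixed by a given relation: τ < μ; μ < σ; σ < ζ; ζ < η; η < ψ; ψ < ω; ω < θ; θ < γ; γ < ρ; ρ < ξ; ξ < ν. Chaining them end to end gives the full order.

τ < μ < σ < ζ < η < ψ < ω < θ < γ < ρ < ξ < ν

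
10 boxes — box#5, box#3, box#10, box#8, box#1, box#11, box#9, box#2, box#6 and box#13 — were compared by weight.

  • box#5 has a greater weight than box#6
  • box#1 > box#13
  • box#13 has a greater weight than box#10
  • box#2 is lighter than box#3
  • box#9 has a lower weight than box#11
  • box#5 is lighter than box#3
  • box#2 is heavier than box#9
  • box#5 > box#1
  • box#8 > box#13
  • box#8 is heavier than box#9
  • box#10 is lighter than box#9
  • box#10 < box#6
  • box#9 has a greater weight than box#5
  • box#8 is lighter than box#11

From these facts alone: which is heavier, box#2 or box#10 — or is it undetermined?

Chaining the given relations: box#10 < box#13 < box#1 < box#5 < box#9 < box#2.
So box#2 is heavier.

box#2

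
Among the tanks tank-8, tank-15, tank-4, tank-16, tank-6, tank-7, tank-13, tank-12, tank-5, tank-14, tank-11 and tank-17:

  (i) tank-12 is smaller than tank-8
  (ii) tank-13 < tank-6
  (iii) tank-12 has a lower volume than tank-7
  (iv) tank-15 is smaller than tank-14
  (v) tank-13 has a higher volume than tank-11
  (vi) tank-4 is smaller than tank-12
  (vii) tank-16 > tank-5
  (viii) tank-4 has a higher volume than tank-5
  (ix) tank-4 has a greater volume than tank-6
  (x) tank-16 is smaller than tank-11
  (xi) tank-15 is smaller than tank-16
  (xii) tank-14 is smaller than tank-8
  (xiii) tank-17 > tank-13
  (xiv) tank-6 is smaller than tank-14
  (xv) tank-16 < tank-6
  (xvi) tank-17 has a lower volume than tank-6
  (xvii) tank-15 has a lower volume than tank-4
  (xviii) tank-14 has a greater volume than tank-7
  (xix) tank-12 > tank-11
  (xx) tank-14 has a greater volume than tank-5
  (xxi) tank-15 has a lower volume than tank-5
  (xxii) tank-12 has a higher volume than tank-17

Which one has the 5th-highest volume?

Piecing the relations together gives one ordering: tank-15 < tank-5 < tank-16 < tank-11 < tank-13 < tank-17 < tank-6 < tank-4 < tank-12 < tank-7 < tank-14 < tank-8.
Counting 5 from the largest end gives tank-4.

tank-4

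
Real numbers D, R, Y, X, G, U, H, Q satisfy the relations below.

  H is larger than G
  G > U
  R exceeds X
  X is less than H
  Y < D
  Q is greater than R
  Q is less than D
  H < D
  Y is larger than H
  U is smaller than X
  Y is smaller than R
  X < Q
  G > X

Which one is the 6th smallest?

R

Chaining the given pairs: U < X < G < H < Y < R < Q < D.
Counting 6 from the smallest end gives R.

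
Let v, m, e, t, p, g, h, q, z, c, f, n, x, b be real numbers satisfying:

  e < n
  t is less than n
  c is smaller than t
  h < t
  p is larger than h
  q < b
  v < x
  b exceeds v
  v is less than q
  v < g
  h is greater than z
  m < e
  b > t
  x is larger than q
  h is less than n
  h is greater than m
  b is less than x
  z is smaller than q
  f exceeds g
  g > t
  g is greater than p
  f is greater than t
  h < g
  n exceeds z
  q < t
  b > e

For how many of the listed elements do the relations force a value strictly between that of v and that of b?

The relations place v below b. An element lies strictly between them when it is forced above v and also forced below b.
Above v: {q, t, g, x, f, n}. Below b: {z, m, e, h, q, c, t}.
Intersection: {q, t} — 2.

2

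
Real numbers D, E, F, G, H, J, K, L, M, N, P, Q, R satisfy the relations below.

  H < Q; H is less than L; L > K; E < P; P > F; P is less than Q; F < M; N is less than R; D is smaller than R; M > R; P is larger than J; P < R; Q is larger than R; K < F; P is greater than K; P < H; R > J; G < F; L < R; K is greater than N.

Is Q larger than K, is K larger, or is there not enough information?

The relevant relations are K < F; F < P; P < H; H < L; L < R; R < Q.
Together: K < F < P < H < L < R < Q.
So Q is larger.

Q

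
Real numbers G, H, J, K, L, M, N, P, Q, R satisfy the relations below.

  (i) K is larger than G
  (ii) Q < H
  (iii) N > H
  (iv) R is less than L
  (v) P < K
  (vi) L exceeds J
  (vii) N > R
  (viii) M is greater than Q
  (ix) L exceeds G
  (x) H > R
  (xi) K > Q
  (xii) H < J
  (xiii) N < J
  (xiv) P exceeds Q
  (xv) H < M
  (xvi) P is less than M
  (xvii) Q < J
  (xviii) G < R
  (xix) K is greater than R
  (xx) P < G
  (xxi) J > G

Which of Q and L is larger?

Chaining the given relations: Q < P < G < R < H < N < J < L.
So Q < L; L is the larger of the two.

L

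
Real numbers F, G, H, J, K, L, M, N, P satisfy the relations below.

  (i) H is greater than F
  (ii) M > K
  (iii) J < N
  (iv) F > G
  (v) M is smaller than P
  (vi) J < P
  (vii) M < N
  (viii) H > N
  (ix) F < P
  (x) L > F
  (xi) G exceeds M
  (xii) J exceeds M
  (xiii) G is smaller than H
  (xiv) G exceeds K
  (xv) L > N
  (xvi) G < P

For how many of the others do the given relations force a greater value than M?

From M the given relations immediately reach J, G, N, P.
From those, F, H, L — 7 in total.
Nothing else is reachable above M; 7 in all.

7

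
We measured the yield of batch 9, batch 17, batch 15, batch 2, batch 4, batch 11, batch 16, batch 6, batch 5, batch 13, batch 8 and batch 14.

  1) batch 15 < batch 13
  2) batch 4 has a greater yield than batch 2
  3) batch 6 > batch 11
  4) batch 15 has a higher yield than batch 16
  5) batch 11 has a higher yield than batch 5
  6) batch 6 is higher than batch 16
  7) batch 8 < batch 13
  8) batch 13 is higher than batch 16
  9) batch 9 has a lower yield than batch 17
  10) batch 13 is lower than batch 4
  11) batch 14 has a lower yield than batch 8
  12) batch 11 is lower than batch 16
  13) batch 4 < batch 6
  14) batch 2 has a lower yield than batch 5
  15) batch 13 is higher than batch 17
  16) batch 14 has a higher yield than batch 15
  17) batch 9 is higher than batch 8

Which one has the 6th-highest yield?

batch 8

Chaining the given pairs: batch 2 < batch 5 < batch 11 < batch 16 < batch 15 < batch 14 < batch 8 < batch 9 < batch 17 < batch 13 < batch 4 < batch 6.
The 6th largest is batch 8.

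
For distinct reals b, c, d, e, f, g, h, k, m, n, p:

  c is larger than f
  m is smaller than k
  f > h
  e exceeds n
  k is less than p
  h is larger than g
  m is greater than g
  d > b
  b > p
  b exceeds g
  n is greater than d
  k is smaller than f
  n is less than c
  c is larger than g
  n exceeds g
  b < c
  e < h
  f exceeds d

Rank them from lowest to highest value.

The consecutive links are each given: g < m; m < k; k < p; p < b; b < d; d < n; n < e; e < h; h < f; f < c.

g < m < k < p < b < d < n < e < h < f < c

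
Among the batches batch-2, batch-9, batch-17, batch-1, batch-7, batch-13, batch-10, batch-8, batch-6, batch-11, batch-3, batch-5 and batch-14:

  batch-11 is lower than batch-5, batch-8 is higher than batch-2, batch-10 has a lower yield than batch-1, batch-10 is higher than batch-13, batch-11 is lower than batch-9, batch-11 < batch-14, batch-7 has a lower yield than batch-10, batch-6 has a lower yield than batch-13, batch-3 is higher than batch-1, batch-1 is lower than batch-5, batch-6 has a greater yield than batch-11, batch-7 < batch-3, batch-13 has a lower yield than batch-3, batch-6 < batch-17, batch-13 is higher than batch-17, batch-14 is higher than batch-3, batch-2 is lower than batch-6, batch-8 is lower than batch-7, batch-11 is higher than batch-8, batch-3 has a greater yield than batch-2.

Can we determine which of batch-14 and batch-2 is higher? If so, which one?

Link the given pairs in sequence: batch-2 < batch-8; batch-8 < batch-11; batch-11 < batch-6; batch-6 < batch-17; batch-17 < batch-13; batch-13 < batch-10; batch-10 < batch-1; batch-1 < batch-3; batch-3 < batch-14.
Chaining these gives batch-2 < batch-8 < batch-11 < batch-6 < batch-17 < batch-13 < batch-10 < batch-1 < batch-3 < batch-14.
So batch-14 is higher.

batch-14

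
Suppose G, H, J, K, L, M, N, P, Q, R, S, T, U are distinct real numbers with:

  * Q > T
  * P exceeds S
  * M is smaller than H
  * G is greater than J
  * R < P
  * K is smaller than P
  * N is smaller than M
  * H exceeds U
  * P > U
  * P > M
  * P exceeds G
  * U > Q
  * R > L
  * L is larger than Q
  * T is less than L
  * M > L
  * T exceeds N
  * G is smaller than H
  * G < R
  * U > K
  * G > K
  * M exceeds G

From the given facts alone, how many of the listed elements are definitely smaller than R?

From R the given relations immediately reach L, G.
From those, J, K, T, Q — 6 in total.
From those, N — 7 in total.
Nothing else is reachable below R; 7 in all.

7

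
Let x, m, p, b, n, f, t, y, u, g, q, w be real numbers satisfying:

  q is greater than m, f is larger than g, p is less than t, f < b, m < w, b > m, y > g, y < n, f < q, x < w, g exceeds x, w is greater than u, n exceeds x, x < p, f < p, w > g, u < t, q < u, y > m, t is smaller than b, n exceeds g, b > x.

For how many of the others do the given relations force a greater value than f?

From f the given relations immediately reach p, q, b.
From those, u, t — 5 in total.
From those, w — 6 in total.
Nothing else is reachable above f; 6 in all.

6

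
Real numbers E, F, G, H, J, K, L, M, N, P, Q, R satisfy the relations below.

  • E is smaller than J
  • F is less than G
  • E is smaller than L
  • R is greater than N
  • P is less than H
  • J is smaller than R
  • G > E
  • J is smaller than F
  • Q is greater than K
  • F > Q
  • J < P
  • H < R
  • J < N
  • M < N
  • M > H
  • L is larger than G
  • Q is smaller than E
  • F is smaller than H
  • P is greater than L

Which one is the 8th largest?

Piecing the relations together gives one ordering: K < Q < E < J < F < G < L < P < H < M < N < R.
Counting 8 from the largest end gives F.

F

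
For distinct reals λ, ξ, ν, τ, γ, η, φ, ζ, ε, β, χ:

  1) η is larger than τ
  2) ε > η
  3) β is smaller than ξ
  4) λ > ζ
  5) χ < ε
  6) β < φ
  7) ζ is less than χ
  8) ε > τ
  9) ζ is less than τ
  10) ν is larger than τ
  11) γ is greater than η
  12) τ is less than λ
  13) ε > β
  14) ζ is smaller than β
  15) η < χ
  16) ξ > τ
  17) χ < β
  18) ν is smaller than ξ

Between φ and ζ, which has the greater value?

φ

Link the given pairs in sequence: ζ < τ; τ < η; η < χ; χ < β; β < φ.
Together: ζ < τ < η < χ < β < φ.
So ζ < φ; φ is the larger of the two.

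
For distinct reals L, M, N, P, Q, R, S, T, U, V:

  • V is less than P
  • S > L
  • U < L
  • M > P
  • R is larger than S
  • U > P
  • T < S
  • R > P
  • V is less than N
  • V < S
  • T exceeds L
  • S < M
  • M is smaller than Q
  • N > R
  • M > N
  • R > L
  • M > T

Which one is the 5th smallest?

T

The consecutive relations fix a unique order: V < P < U < L < T < S < R < N < M < Q.
Counting 5 from the smallest end gives T.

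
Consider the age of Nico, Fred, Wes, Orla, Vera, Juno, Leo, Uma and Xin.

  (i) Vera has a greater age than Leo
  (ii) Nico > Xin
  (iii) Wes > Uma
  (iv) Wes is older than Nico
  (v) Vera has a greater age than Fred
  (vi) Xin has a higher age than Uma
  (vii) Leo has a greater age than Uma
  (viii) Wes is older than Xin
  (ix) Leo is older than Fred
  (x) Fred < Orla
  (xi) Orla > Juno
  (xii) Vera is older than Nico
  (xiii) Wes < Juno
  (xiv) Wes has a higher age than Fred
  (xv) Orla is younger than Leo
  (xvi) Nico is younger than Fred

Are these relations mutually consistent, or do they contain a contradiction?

Every relation is compatible with Uma < Xin < Nico < Fred < Wes < Juno < Orla < Leo < Vera; the set is consistent.

consistent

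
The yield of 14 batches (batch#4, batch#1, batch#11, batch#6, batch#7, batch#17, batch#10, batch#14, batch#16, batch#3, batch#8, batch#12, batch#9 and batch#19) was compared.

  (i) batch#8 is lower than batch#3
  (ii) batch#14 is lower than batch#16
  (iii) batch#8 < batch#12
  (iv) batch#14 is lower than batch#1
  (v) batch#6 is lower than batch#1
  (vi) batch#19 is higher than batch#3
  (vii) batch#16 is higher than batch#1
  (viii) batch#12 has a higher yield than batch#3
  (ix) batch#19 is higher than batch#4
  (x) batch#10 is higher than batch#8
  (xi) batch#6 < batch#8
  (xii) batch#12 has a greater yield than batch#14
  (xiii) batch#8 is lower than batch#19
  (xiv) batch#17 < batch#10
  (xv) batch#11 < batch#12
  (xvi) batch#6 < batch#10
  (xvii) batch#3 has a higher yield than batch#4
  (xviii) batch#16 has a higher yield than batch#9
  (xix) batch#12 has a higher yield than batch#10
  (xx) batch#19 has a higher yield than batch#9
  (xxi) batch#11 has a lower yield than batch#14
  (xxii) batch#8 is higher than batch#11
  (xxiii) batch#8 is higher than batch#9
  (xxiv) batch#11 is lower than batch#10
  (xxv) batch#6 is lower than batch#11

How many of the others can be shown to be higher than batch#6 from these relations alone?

Directly above batch#6: batch#11, batch#8, batch#1, batch#10.
One step further: batch#14, batch#3, batch#12, batch#19, batch#16 (9 so far).
Nothing else is reachable above batch#6; 9 in all.

9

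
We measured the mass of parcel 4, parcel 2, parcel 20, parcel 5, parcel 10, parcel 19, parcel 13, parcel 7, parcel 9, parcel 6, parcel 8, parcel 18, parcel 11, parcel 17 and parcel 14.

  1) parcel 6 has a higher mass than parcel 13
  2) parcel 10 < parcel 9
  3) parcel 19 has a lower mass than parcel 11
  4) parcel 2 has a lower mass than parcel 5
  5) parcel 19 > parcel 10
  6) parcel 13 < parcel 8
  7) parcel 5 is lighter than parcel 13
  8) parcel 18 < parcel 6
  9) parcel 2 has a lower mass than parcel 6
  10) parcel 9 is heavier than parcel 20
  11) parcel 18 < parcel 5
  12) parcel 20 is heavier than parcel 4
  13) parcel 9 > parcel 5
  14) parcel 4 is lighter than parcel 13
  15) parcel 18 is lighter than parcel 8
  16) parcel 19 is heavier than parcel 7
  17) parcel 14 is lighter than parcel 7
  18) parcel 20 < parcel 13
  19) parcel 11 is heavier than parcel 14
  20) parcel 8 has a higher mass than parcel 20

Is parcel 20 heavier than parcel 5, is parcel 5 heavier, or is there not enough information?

undetermined

Following every chain through parcel 5: above parcel 5 we get parcel 9, parcel 13, parcel 8, parcel 6; below parcel 5 we get parcel 18, parcel 2.
parcel 20 is not reached, and no chain runs the other way from parcel 20 to parcel 5.
So the given relations leave the order of parcel 5 and parcel 20 undetermined.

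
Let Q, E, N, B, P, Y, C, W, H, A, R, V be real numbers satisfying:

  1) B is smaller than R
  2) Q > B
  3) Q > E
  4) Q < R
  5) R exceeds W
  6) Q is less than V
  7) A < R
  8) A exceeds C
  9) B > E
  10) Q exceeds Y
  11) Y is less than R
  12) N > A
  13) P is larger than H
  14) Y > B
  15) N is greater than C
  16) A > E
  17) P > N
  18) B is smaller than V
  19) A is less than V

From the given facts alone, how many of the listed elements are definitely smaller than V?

6

The elements the relations force below V are C, E, B, A, Y, Q — no chain reaches any other.
That is 6.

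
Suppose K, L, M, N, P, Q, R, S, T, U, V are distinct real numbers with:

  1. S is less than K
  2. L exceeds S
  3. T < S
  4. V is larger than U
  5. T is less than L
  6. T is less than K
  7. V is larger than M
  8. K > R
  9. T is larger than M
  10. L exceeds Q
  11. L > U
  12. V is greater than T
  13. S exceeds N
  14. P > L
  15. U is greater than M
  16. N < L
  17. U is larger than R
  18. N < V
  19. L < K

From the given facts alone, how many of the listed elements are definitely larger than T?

Directly above T: S, V, L, K.
One step further: P (5 so far).
Nothing else is reachable above T; 5 in all.

5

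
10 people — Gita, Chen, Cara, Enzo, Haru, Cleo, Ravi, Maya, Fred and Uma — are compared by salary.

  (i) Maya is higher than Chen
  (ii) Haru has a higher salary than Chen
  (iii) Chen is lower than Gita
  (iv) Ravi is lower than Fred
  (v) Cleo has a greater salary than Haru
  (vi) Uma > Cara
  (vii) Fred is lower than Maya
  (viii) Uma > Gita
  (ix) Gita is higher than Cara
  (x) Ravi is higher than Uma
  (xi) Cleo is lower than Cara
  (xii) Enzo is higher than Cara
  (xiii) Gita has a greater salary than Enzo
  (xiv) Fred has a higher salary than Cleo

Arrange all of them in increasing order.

The consecutive links are each given: Chen < Haru; Haru < Cleo; Cleo < Cara; Cara < Enzo; Enzo < Gita; Gita < Uma; Uma < Ravi; Ravi < Fred; Fred < Maya.

Chen < Haru < Cleo < Cara < Enzo < Gita < Uma < Ravi < Fred < Maya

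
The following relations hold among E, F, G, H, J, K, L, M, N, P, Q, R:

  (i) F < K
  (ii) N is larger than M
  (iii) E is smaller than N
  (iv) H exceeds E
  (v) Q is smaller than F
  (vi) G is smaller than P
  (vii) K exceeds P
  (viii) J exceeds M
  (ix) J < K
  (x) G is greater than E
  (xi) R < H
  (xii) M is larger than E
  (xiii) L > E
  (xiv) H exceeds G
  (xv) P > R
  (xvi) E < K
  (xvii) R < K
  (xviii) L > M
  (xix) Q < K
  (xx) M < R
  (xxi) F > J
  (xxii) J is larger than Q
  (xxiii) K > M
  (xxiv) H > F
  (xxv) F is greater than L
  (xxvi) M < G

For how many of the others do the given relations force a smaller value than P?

From P the given relations immediately reach G, R.
From those, E, M — 4 in total.
No other element is forced below P by the given relations, so the count is 4.

4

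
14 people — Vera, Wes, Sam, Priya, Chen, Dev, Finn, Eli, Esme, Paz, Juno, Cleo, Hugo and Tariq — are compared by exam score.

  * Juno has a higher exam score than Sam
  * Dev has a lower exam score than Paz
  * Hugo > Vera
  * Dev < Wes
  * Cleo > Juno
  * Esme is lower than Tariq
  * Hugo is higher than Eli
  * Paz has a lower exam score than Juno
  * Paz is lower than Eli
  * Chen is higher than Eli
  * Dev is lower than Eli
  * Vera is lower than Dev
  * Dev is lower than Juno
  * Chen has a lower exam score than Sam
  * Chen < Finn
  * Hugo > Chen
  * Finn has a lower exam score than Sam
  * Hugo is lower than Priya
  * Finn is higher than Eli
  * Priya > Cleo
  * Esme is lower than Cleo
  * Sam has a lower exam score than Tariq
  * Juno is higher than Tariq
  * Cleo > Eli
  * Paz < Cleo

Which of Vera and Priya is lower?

Vera < Dev and Dev < Paz give Vera < Paz.
With Paz < Eli: Vera < Dev < Paz < Eli.
Then Eli < Chen extends the chain to Chen.
With Chen < Finn: Vera < Dev < Paz < Eli < Chen < Finn.
Then Finn < Sam extends the chain to Sam.
With Sam < Tariq: Vera < Dev < Paz < Eli < Chen < Finn < Sam < Tariq.
Then Tariq < Juno extends the chain to Juno.
With Juno < Cleo: Vera < Dev < Paz < Eli < Chen < Finn < Sam < Tariq < Juno < Cleo.
Then Cleo < Priya extends the chain to Priya.
So Vera < Priya; Vera is the lower of the two.

Vera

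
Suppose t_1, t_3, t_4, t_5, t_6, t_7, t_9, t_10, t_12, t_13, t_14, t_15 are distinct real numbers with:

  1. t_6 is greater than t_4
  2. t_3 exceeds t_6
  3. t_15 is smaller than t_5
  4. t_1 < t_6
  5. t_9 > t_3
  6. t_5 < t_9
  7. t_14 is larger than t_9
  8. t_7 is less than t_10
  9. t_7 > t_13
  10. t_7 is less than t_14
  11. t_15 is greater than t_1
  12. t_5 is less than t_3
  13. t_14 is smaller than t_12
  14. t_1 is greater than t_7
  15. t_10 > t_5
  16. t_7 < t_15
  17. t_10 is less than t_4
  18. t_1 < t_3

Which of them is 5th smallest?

t_5

Chaining the given pairs: t_13 < t_7 < t_1 < t_15 < t_5 < t_10 < t_4 < t_6 < t_3 < t_9 < t_14 < t_12.
Counting 5 from the smallest end gives t_5.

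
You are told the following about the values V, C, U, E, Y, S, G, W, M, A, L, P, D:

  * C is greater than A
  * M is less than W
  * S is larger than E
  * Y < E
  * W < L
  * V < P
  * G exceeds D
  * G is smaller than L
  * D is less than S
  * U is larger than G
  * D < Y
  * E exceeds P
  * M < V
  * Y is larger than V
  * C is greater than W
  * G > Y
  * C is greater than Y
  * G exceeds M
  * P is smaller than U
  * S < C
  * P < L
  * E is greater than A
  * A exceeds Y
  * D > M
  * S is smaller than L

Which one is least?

M

D is not least since M < D; V is not least since M < V; W is not least since M < W; Y is not least since V < Y; A is not least since Y < A; P is not least since V < P; E is not least since A < E; G is not least since M < G; S is not least since D < S; C is not least since W < C; L is not least since S < L; U is not least since P < U.
Only M has nothing below it, so M is the least.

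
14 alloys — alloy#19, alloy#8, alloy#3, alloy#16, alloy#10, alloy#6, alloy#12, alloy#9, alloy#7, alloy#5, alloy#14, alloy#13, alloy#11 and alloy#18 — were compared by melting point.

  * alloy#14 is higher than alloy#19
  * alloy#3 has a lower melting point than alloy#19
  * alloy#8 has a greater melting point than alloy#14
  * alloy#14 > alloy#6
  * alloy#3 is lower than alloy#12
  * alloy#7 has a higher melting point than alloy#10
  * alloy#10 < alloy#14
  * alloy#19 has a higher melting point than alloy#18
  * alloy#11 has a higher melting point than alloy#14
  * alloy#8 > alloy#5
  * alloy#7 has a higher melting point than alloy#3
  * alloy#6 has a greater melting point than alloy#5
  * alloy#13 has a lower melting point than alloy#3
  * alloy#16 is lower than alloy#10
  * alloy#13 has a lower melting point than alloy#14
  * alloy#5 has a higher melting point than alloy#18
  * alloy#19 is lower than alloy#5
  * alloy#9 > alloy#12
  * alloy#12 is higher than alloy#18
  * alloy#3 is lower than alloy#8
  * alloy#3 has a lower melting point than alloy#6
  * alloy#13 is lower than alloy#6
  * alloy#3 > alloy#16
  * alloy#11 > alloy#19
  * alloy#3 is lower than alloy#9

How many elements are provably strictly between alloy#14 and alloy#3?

Chaining upward from alloy#3 reaches: alloy#19, alloy#5, alloy#6, alloy#12, alloy#7, alloy#9, alloy#11, alloy#8.
Chaining downward from alloy#14 reaches: alloy#16, alloy#13, alloy#18, alloy#10, alloy#19, alloy#5, alloy#6.
Strictly between alloy#3 and alloy#14 are those in both lists: alloy#19, alloy#5, alloy#6 — 3 elements.

3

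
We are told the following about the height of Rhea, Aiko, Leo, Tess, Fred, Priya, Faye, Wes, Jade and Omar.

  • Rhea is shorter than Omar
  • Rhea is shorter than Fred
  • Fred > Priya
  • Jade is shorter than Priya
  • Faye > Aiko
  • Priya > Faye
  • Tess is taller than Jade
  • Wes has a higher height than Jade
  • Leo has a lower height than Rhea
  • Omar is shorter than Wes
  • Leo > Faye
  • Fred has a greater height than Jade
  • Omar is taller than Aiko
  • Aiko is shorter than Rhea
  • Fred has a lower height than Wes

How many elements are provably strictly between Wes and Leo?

The relations place Leo below Wes. An element lies strictly between them when it is forced above Leo and also forced below Wes.
Above Leo: {Rhea, Fred, Omar}. Below Wes: {Jade, Aiko, Faye, Priya, Rhea, Fred, Omar}.
Intersection: {Rhea, Fred, Omar} — 3.

3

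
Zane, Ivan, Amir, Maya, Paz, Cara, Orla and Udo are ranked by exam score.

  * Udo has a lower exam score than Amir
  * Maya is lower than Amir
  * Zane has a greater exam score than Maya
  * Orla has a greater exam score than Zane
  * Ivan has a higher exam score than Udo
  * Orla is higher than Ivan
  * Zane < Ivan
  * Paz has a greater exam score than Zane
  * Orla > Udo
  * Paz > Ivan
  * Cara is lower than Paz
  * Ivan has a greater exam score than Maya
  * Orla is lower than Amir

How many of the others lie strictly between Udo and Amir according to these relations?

Chaining upward from Udo reaches: Ivan, Orla, Paz.
Chaining downward from Amir reaches: Maya, Zane, Ivan, Orla.
Strictly between Udo and Amir are those in both lists: Ivan, Orla — 2 elements.

2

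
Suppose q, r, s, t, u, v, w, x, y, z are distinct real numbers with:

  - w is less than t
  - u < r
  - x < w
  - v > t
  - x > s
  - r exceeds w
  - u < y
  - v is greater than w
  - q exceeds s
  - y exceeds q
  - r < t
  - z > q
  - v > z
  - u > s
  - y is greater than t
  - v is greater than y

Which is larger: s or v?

Following the relations from s: s < x < w < r < t < y < v.
So s < v; v is the larger of the two.

v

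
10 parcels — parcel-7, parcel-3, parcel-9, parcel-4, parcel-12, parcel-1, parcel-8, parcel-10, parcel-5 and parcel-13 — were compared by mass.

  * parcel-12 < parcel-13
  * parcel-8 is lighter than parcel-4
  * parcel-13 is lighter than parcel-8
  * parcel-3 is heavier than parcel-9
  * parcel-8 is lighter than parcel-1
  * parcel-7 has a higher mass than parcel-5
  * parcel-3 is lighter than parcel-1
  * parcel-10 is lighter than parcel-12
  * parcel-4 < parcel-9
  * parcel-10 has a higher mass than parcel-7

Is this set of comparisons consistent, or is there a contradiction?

consistent

Every relation is compatible with parcel-5 < parcel-7 < parcel-10 < parcel-12 < parcel-13 < parcel-8 < parcel-4 < parcel-9 < parcel-3 < parcel-1; the set is consistent.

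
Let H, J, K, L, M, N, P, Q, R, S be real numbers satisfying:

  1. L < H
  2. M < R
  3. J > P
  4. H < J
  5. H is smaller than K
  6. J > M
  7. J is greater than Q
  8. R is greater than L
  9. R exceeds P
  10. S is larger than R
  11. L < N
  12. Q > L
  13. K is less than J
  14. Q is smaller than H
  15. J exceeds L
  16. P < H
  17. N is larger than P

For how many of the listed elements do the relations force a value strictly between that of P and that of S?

1

Chaining upward from P reaches: N, R, H, K, J.
Chaining downward from S reaches: L, M, R.
Strictly between P and S are those in both lists: R — 1 element.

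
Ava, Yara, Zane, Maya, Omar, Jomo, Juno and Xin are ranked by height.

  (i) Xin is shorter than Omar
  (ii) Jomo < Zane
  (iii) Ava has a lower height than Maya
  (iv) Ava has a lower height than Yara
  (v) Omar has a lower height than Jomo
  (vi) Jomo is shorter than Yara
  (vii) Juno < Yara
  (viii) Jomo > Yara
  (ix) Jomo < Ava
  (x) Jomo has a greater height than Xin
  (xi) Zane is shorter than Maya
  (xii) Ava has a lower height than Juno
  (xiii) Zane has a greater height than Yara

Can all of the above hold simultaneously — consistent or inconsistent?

We have Yara < Jomo stated directly, yet also Jomo < Ava < Juno < Yara by chaining the others — so Jomo < Yara. Contradiction.

inconsistent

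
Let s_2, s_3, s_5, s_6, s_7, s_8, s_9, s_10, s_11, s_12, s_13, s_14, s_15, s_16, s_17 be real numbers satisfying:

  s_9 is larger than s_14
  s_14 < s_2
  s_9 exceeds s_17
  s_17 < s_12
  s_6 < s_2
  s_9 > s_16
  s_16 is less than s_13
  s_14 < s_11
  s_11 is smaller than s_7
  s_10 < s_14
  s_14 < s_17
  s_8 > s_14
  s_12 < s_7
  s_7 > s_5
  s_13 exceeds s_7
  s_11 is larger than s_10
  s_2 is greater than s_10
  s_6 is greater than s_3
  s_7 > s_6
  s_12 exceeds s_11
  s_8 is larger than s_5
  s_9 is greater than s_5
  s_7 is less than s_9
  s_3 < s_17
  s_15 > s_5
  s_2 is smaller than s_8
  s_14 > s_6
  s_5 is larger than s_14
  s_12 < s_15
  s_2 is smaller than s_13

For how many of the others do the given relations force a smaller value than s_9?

10

The elements the relations force below s_9 are s_10, s_3, s_6, s_16, s_14, s_11, s_5, s_17, s_12, s_7 — no chain reaches any other.
That is 10.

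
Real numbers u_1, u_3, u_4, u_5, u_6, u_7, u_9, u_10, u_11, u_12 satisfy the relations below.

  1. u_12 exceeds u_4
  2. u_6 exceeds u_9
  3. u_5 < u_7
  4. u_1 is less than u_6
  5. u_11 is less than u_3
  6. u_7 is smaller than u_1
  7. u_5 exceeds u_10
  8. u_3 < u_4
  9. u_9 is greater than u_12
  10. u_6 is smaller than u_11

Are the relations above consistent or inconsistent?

inconsistent

Chaining the given relations yields u_6 < u_11 < u_3 < u_4 < u_12 < u_9, so u_6 < u_9. But one relation states u_9 < u_6. These cannot both hold.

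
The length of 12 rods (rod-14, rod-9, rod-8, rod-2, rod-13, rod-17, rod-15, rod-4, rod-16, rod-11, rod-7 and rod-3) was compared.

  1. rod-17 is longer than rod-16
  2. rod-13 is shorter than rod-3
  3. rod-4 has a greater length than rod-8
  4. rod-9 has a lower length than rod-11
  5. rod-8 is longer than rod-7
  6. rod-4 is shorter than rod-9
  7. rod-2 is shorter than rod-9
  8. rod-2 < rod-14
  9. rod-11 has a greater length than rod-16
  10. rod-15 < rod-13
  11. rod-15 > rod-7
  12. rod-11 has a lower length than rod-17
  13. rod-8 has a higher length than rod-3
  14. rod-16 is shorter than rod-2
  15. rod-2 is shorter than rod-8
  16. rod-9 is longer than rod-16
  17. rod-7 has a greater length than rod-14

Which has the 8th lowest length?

rod-8

Piecing the relations together gives one ordering: rod-16 < rod-2 < rod-14 < rod-7 < rod-15 < rod-13 < rod-3 < rod-8 < rod-4 < rod-9 < rod-11 < rod-17.
Counting 8 from the smallest end gives rod-8.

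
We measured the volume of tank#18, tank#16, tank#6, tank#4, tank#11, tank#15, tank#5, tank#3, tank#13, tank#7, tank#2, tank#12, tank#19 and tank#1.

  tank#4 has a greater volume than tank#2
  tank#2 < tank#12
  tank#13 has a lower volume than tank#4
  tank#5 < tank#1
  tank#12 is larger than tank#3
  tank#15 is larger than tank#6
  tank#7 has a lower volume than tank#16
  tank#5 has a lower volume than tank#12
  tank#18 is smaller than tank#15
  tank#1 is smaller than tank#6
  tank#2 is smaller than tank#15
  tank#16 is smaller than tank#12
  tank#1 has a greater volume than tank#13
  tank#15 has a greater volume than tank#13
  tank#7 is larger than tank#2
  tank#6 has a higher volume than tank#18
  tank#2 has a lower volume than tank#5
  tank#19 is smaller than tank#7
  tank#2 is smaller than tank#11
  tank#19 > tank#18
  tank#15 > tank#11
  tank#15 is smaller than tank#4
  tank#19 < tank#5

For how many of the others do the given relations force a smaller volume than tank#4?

9

Directly below tank#4: tank#2, tank#13, tank#15.
One step further: tank#18, tank#11, tank#6 (6 so far).
One step further: tank#1 (7 so far).
One step further: tank#5 (8 so far).
One step further: tank#19 (9 so far).
Nothing else is reachable below tank#4; 9 in all.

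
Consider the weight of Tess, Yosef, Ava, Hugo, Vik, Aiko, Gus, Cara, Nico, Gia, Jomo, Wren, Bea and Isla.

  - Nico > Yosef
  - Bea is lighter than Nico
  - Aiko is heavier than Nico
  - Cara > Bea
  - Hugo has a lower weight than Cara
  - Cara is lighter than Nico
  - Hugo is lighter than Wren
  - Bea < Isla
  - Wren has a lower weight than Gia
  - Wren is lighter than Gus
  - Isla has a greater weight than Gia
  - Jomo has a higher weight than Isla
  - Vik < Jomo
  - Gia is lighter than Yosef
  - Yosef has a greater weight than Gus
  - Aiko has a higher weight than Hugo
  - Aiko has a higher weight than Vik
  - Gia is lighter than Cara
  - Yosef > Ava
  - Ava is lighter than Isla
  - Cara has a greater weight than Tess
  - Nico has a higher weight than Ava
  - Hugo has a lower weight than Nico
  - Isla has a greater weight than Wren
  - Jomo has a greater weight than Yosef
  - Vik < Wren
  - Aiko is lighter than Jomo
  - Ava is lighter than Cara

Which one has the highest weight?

Jomo

Hugo is not greatest since Hugo < Wren; Vik is not greatest since Vik < Aiko; Wren is not greatest since Wren < Gus; Ava is not greatest since Ava < Yosef; Tess is not greatest since Tess < Cara; Gus is not greatest since Gus < Yosef; Gia is not greatest since Gia < Isla; Yosef is not greatest since Yosef < Nico; Bea is not greatest since Bea < Cara; Cara is not greatest since Cara < Nico; Nico is not greatest since Nico < Aiko; Isla is not greatest since Isla < Jomo; Aiko is not greatest since Aiko < Jomo.
Only Jomo has nothing above it, so Jomo is the highest weight.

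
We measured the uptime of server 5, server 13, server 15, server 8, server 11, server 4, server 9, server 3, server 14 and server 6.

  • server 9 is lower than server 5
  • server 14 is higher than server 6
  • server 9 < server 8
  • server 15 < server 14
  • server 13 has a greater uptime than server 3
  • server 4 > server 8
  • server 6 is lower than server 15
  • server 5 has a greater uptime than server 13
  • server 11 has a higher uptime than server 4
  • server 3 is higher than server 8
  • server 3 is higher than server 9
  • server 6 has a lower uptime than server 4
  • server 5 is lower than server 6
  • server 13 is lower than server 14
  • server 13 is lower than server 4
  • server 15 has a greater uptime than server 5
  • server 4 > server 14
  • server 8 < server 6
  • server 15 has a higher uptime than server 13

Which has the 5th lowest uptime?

server 5

Piecing the relations together gives one ordering: server 9 < server 8 < server 3 < server 13 < server 5 < server 6 < server 15 < server 14 < server 4 < server 11.
The 5th smallest is server 5.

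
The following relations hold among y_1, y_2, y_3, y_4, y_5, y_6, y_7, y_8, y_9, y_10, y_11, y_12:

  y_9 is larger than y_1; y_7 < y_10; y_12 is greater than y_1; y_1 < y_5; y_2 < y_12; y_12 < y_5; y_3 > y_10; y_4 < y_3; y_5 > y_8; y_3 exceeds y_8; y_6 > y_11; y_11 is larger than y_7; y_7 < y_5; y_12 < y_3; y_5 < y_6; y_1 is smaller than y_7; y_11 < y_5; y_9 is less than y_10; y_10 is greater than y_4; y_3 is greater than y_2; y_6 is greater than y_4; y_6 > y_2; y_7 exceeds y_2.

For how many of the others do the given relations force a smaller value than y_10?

5

From y_10 the given relations immediately reach y_7, y_4, y_9.
From those, y_1, y_2 — 5 in total.
No other element is forced below y_10 by the given relations, so the count is 5.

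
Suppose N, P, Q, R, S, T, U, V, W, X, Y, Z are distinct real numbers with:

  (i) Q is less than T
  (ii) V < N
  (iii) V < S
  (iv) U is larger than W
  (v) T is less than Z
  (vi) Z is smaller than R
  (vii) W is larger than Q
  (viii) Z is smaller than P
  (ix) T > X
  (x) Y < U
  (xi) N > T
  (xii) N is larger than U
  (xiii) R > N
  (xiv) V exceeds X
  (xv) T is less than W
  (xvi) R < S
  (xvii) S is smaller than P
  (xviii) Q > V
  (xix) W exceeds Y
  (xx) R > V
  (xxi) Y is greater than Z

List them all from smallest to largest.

X < V < Q < T < Z < Y < W < U < N < R < S < P

Nothing is placed below X, so it is least; from there X < V; V < Q; Q < T; T < Z; Z < Y; Y < W; W < U; U < N; N < R; R < S; S < P, each given directly.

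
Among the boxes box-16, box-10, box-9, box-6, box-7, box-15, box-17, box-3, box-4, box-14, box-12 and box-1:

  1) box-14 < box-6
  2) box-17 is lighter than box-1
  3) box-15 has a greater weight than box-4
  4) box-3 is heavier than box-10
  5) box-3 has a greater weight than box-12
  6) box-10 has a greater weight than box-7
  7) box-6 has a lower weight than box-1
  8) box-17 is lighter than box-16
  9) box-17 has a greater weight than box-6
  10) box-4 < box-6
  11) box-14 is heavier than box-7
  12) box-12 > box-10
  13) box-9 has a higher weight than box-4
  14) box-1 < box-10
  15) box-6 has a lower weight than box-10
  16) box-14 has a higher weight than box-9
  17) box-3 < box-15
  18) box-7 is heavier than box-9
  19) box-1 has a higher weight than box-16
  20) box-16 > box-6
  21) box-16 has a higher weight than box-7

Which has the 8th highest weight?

box-6

Chaining the given pairs: box-4 < box-9 < box-7 < box-14 < box-6 < box-17 < box-16 < box-1 < box-10 < box-12 < box-3 < box-15.
The 8th largest is box-6.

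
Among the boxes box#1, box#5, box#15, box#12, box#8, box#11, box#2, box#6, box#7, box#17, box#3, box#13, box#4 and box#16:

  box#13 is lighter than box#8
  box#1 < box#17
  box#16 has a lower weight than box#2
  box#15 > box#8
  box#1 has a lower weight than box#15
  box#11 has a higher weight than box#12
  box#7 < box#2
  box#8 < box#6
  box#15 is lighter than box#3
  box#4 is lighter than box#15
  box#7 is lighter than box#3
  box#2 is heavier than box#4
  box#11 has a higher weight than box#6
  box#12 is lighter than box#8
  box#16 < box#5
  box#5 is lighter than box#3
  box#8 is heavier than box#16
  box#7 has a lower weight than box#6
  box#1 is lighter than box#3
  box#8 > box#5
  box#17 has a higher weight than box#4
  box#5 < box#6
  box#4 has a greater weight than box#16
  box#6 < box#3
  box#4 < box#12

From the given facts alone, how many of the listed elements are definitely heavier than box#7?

4

Directly above box#7: box#6, box#2, box#3.
One step further: box#11 (4 so far).
Nothing else is reachable above box#7; 4 in all.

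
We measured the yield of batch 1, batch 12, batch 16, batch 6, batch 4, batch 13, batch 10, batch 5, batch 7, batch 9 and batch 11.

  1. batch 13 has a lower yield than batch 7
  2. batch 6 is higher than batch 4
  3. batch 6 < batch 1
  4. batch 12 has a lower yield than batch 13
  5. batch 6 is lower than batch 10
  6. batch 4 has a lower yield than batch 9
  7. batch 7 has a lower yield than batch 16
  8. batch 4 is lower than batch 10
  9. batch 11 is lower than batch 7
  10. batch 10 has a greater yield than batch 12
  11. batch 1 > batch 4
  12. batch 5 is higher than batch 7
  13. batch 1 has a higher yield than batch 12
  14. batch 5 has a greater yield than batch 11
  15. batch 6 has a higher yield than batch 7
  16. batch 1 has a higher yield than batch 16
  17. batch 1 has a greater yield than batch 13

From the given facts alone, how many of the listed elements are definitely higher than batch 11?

Directly above batch 11: batch 7, batch 5.
One step further: batch 6, batch 16 (4 so far).
One step further: batch 10, batch 1 (6 so far).
No other element is forced above batch 11 by the given relations, so the count is 6.

6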